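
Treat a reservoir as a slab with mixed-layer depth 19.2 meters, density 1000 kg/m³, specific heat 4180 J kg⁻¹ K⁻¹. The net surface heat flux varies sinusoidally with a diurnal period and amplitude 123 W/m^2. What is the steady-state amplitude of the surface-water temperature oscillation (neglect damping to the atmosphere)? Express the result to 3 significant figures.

0.0211 K

Areal heat capacity C = ρ c_p D = 1000 × 4180 × 19.2 = 8.03×10^7 J/(m²·K).
Angular frequency ω = 2π / T = 2π / 86400 s = 7.27×10^-5 s⁻¹.
Cω = 8.03×10^7 × 7.27×10^-5 = 5840 W/(m²·K).
Amplitude A = F₀ / (Cω) = 123 / 5840 = 0.0211 K.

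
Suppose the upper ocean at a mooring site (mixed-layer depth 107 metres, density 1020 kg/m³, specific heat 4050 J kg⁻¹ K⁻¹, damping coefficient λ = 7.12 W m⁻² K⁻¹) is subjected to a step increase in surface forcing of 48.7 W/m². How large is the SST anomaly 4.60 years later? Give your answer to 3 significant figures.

6.18 K

Areal heat capacity C = ρ c_p D = 1020 × 4050 × 107 = 4.42×10^8 J/(m^2 K).
τ = C / λ = 4.42×10^8 / 7.12 = 6.21×10^7 s.
Equilibrium anomaly ΔT_eq = F / λ = 48.7 / 7.12 = 6.84 K.
t = 4.60 years = 1.45×10^8 s, so t/τ = 2.34.
ΔT(t) = ΔT_eq (1 − e^(−t/τ)) = 6.84 × (1 − e^−2.34) = 6.18 K.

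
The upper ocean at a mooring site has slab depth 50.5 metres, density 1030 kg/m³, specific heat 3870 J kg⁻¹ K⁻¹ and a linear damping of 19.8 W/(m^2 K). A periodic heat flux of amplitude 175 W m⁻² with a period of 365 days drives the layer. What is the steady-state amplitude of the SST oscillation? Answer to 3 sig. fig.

3.91 K

Areal heat capacity C = ρ c_p D = 1030 × 3870 × 50.5 = 2.01×10^8 J m⁻² K⁻¹.
Angular frequency ω = 2π / T = 2π / 3.15×10^7 s = 1.99×10^-7 s⁻¹.
√((Cω)² + λ²) = √((40.1)² + 19.8²) = 44.7 W/(m²·K).
Amplitude A = F₀ / √((Cω)²+λ²) = 175 / 44.7 = 3.91 K.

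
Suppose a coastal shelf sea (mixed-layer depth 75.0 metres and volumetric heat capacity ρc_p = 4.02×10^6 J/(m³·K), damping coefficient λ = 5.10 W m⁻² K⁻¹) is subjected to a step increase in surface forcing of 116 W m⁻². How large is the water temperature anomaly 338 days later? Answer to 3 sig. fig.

Areal heat capacity C = ρc_p × D = 4.02×10^6 × 75.0 = 3.02×10^8 J/(m^2 K).
τ = C / λ = 3.02×10^8 / 5.10 = 5.91×10^7 s.
Equilibrium anomaly ΔT_eq = F / λ = 116 / 5.10 = 22.7 K.
t = 338 days = 2.92×10^7 s, so t/τ = 0.494.
ΔT(t) = ΔT_eq (1 − e^(−t/τ)) = 22.7 × (1 − e^−0.494) = 8.87 K.

8.87 K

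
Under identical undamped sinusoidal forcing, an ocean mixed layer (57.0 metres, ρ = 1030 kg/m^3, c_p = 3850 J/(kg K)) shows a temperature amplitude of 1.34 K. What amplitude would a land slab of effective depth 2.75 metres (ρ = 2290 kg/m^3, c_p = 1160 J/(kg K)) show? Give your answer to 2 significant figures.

C_ocean = 2.26×10^8 J/(m²·K); C_land = 7.31×10^6 J/(m²·K).
A ∝ 1/C ⇒ A_land = A_ocean × C_ocean/C_land = 1.34 × 30.9 = 41.5 K.

41 K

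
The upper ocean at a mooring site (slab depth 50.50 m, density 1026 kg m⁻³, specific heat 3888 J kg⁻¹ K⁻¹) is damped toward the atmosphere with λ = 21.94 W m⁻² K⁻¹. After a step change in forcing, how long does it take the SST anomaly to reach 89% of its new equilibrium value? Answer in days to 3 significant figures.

Areal heat capacity C = ρ c_p D = 1026 × 3888 × 50.50 = 2.01×10^8 J m⁻² K⁻¹.
τ = C / λ = 2.01×10^8 / 21.94 = 9.18×10^6 s.
Fraction reached: 1 − e^(−t/τ) = 0.89 ⇒ t = −τ ln(1 − 0.89) = τ × 2.21.
t = 2.03×10^7 s = 235 days.

235 days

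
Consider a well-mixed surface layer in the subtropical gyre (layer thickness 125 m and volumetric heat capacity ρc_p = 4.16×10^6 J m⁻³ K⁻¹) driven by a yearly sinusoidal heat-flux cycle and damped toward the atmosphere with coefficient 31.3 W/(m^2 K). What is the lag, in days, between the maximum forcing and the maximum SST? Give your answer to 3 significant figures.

74.2 days

Areal heat capacity C = ρc_p × D = 4.16×10^6 × 125 = 5.20×10^8 J/(m²·K).
ω = 2π / 3.15×10^7 s = 1.99×10^-7 s⁻¹.
Phase lag φ = arctan(Cω/λ) = arctan(104/31.3) = 1.28 rad.
Time lag = φ / ω = 1.28 / 1.99×10^-7 = 6.41×10^6 s = 74.2 days.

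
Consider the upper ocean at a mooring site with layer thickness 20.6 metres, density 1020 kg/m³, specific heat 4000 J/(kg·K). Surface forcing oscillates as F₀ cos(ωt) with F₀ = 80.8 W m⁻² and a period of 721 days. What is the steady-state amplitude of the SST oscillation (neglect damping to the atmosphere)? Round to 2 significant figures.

9.5 K

Areal heat capacity C = ρ c_p D = 1020 × 4000 × 20.6 = 8.40×10^7 J/(m^2 K).
Angular frequency ω = 2π / T = 2π / 6.23×10^7 s = 1.01×10^-7 s⁻¹.
Cω = 8.40×10^7 × 1.01×10^-7 = 8.48 W/(m²·K).
Amplitude A = F₀ / (Cω) = 80.8 / 8.48 = 9.53 K.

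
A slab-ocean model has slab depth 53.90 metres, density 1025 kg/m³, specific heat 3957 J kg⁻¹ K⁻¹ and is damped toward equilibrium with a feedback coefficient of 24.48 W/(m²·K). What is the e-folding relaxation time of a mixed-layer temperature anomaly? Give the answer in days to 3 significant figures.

Areal heat capacity C = ρ c_p D = 1025 × 3957 × 53.90 = 2.19×10^8 J/(m^2 K).
Relaxation time τ = C / λ = 2.19×10^8 / 24.48 = 8.93×10^6 s.
In days: 8.93×10^6 s / (86400 s/day) = 103 days.

103 days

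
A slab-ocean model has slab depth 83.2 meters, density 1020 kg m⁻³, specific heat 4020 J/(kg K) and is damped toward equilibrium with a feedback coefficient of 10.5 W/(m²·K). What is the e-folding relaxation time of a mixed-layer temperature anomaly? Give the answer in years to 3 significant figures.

1.03 years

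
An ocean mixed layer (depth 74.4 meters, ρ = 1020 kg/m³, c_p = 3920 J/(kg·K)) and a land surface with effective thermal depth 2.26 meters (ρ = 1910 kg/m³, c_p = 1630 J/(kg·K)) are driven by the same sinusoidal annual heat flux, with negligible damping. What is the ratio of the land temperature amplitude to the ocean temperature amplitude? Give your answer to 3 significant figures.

C_ocean = 1020 × 3920 × 74.4 = 2.97×10^8 J/(m²·K).
C_land = 1910 × 1630 × 2.26 = 7.04×10^6 J/(m²·K).
Undamped amplitude ∝ 1/C, so A_land/A_ocean = C_ocean/C_land = 42.3.

42.3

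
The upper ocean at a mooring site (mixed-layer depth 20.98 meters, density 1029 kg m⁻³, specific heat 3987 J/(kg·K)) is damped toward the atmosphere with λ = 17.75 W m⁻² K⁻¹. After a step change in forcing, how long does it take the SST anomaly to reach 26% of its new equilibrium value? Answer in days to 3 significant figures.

16.9 days

Areal heat capacity C = ρ c_p D = 1029 × 3987 × 20.98 = 8.61×10^7 J/(m^2 K).
τ = C / λ = 8.61×10^7 / 17.75 = 4.85×10^6 s.
Fraction reached: 1 − e^(−t/τ) = 0.26 ⇒ t = −τ ln(1 − 0.26) = τ × 0.301.
t = 1.46×10^6 s = 16.9 days.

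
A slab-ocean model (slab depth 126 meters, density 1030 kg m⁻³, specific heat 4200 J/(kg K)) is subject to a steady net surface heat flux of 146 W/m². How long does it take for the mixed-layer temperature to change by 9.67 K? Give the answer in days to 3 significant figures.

Areal heat capacity C = ρ c_p D = 1030 × 4200 × 126 = 5.45×10^8 J m⁻² K⁻¹.
Time required: Δt = C ΔT / F = 5.45×10^8 × 9.67 / 146 = 3.61×10^7 s.
In days: 3.61×10^7 s / (86400 s/day) = 418 days.

418 days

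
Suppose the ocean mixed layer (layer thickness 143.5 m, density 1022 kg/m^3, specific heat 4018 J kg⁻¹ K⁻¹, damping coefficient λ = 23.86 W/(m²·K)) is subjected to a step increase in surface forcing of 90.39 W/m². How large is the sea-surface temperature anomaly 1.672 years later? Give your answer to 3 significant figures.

3.34 K

Areal heat capacity C = ρ c_p D = 1022 × 4018 × 143.5 = 5.89×10^8 J/(m^2 K).
τ = C / λ = 5.89×10^8 / 23.86 = 2.47×10^7 s.
Equilibrium anomaly ΔT_eq = F / λ = 90.39 / 23.86 = 3.79 K.
t = 1.672 years = 5.28×10^7 s, so t/τ = 2.14.
ΔT(t) = ΔT_eq (1 − e^(−t/τ)) = 3.79 × (1 − e^−2.14) = 3.34 K.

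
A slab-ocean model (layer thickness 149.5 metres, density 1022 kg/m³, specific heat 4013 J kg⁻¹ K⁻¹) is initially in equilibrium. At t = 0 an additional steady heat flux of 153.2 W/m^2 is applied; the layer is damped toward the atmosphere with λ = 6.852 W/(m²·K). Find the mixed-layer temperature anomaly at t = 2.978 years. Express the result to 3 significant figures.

Areal heat capacity C = ρ c_p D = 1022 × 4013 × 149.5 = 6.13×10^8 J m⁻² K⁻¹.
τ = C / λ = 6.13×10^8 / 6.852 = 8.95×10^7 s.
Equilibrium anomaly ΔT_eq = F / λ = 153.2 / 6.852 = 22.4 K.
t = 2.978 years = 9.40×10^7 s, so t/τ = 1.05.
ΔT(t) = ΔT_eq (1 − e^(−t/τ)) = 22.4 × (1 − e^−1.05) = 14.5 K.

14.5 K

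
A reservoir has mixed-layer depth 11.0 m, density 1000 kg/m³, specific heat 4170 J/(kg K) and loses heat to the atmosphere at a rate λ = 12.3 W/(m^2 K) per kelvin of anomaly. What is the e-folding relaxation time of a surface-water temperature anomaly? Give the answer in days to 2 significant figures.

43 days

Areal heat capacity C = ρ c_p D = 1000 × 4170 × 11.0 = 4.59×10^7 J m⁻² K⁻¹.
Relaxation time τ = C / λ = 4.59×10^7 / 12.3 = 3.73×10^6 s.
In days: 3.73×10^6 s / (86400 s/day) = 43.2 days.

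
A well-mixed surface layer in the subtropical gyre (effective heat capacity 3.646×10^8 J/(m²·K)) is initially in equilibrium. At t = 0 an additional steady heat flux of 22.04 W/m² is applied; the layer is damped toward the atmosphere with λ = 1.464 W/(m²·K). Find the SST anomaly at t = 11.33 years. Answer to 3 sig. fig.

11.5 K

Areal heat capacity C = 3.646×10^8 J/(m²·K) (given).
τ = C / λ = 3.65×10^8 / 1.464 = 2.49×10^8 s.
Equilibrium anomaly ΔT_eq = F / λ = 22.04 / 1.464 = 15.1 K.
t = 11.33 years = 3.58×10^8 s, so t/τ = 1.44.
ΔT(t) = ΔT_eq (1 − e^(−t/τ)) = 15.1 × (1 − e^−1.44) = 11.5 K.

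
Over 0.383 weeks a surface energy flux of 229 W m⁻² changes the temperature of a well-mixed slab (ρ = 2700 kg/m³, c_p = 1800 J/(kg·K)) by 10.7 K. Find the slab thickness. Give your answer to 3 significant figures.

Heat input Q = F Δt = 229 × 2.32×10^5 s = 5.30×10^7 J/m².
Required areal heat capacity C = Q / ΔT = 4.96×10^6 J/(m²·K).
Depth D = C / (ρ c_p) = 4.96×10^6 / (2700 × 1800) = 1.02 m.

1.02 m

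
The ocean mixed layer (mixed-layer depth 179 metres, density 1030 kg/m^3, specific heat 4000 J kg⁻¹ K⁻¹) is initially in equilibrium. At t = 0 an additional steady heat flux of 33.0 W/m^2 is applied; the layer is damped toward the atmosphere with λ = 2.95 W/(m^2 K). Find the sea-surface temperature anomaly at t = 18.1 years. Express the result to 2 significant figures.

10 K

Areal heat capacity C = ρ c_p D = 1030 × 4000 × 179 = 7.37×10^8 J m⁻² K⁻¹.
τ = C / λ = 7.37×10^8 / 2.95 = 2.50×10^8 s.
Equilibrium anomaly ΔT_eq = F / λ = 33.0 / 2.95 = 11.2 K.
t = 18.1 years = 5.71×10^8 s, so t/τ = 2.28.
ΔT(t) = ΔT_eq (1 − e^(−t/τ)) = 11.2 × (1 − e^−2.28) = 10.0 K.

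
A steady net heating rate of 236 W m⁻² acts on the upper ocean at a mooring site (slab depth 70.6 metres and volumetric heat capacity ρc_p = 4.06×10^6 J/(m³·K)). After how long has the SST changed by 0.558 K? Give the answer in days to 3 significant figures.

7.84 days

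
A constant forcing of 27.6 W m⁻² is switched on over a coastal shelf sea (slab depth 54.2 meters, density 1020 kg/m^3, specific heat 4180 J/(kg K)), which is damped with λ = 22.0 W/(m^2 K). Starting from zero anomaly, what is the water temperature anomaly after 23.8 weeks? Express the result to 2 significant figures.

0.94 K

Areal heat capacity C = ρ c_p D = 1020 × 4180 × 54.2 = 2.31×10^8 J/(m^2 K).
τ = C / λ = 2.31×10^8 / 22.0 = 1.05×10^7 s.
Equilibrium anomaly ΔT_eq = F / λ = 27.6 / 22.0 = 1.25 K.
t = 23.8 weeks = 1.44×10^7 s, so t/τ = 1.37.
ΔT(t) = ΔT_eq (1 − e^(−t/τ)) = 1.25 × (1 − e^−1.37) = 0.936 K.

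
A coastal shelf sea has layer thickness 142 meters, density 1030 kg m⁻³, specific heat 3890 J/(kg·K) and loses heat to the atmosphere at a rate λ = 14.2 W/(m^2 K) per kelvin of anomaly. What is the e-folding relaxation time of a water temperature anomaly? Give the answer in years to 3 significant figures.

Areal heat capacity C = ρ c_p D = 1030 × 3890 × 142 = 5.69×10^8 J/(m²·K).
Relaxation time τ = C / λ = 5.69×10^8 / 14.2 = 4.01×10^7 s.
In years: 4.01×10^7 s / (3.156×10^7 s/year) = 1.27 years.

1.27 years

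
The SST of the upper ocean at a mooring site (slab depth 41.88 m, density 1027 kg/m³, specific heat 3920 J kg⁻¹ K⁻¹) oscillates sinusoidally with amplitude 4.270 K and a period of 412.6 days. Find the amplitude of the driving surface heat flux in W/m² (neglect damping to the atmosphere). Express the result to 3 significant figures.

Areal heat capacity C = ρ c_p D = 1027 × 3920 × 41.88 = 1.69×10^8 J/(m²·K).
ω = 2π / 3.56×10^7 s = 1.76×10^-7 s⁻¹.
Cω = 1.69×10^8 × 1.76×10^-7 = 29.7 W/(m²·K).
F₀ = A × Cω = 4.270 × 29.7 = 127 W/m².

127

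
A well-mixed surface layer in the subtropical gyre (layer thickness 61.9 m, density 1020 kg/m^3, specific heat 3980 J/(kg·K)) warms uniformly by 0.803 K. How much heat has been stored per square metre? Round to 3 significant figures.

Areal heat capacity C = ρ c_p D = 1020 × 3980 × 61.9 = 2.51×10^8 J/(m²·K).
ΔQ = C ΔT = 2.51×10^8 × 0.803 = 2.02×10^8 J/m².

2.02×10^8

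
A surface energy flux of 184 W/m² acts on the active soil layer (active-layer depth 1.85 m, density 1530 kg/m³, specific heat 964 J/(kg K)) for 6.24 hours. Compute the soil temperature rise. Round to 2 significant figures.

1.5 K

Areal heat capacity C = ρ c_p D = 1530 × 964 × 1.85 = 2.73×10^6 J m⁻² K⁻¹.
Net heat input Q = F Δt = 184 × (6.24 hours × 3600 s/hour) = 4.13×10^6 J/m².
ΔT = Q / C = 4.13×10^6 / 2.73×10^6 = 1.51 K.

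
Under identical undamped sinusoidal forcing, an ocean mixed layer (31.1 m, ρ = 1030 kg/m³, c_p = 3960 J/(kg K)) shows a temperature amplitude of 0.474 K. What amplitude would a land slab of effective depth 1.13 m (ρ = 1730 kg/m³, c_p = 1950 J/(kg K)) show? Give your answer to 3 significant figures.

C_ocean = 1.27×10^8 J/(m²·K); C_land = 3.81×10^6 J/(m²·K).
A ∝ 1/C ⇒ A_land = A_ocean × C_ocean/C_land = 0.474 × 33.3 = 15.8 K.

15.8 K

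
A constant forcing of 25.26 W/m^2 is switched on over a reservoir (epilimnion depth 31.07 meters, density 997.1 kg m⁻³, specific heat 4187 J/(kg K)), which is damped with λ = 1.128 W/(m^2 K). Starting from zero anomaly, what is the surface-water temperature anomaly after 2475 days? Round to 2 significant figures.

Areal heat capacity C = ρ c_p D = 997.1 × 4187 × 31.07 = 1.30×10^8 J m⁻² K⁻¹.
τ = C / λ = 1.30×10^8 / 1.128 = 1.15×10^8 s.
Equilibrium anomaly ΔT_eq = F / λ = 25.26 / 1.128 = 22.4 K.
t = 2475 days = 2.14×10^8 s, so t/τ = 1.86.
ΔT(t) = ΔT_eq (1 − e^(−t/τ)) = 22.4 × (1 − e^−1.86) = 18.9 K.

19 K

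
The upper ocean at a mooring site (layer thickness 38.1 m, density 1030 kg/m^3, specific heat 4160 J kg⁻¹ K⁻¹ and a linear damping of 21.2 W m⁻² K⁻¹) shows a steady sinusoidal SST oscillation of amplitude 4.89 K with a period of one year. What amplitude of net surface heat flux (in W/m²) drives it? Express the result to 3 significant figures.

Areal heat capacity C = ρ c_p D = 1030 × 4160 × 38.1 = 1.63×10^8 J m⁻² K⁻¹.
ω = 2π / 3.15×10^7 s = 1.99×10^-7 s⁻¹.
√((Cω)² + λ²) = √((32.5)² + 21.2²) = 38.8 W/(m²·K).
F₀ = A × √((Cω)²+λ²) = 4.89 × 38.8 = 190 W/m².

190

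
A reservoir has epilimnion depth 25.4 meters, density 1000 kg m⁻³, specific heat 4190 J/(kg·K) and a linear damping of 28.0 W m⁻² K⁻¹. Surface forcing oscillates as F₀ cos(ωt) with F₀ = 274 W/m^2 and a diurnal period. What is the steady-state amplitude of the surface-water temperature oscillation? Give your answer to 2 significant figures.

0.035 K

Areal heat capacity C = ρ c_p D = 1000 × 4190 × 25.4 = 1.06×10^8 J/(m²·K).
Angular frequency ω = 2π / T = 2π / 86400 s = 7.27×10^-5 s⁻¹.
√((Cω)² + λ²) = √((7740)² + 28.0²) = 7740 W/(m²·K).
Amplitude A = F₀ / √((Cω)²+λ²) = 274 / 7740 = 0.0354 K.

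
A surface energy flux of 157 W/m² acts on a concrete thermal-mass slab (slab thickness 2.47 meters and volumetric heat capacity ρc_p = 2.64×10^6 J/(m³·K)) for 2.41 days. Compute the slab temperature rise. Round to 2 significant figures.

5.0 K

Areal heat capacity C = ρc_p × D = 2.64×10^6 × 2.47 = 6.52×10^6 J m⁻² K⁻¹.
Net heat input Q = F Δt = 157 × (2.41 days × 86400 s/day) = 3.27×10^7 J/m².
ΔT = Q / C = 3.27×10^7 / 6.52×10^6 = 5.01 K.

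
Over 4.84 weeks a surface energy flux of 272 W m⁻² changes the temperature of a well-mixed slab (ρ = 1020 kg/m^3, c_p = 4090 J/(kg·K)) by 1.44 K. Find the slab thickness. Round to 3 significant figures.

133 m

Heat input Q = F Δt = 272 × 2.93×10^6 s = 7.96×10^8 J/m².
Required areal heat capacity C = Q / ΔT = 5.53×10^8 J/(m²·K).
Depth D = C / (ρ c_p) = 5.53×10^8 / (1020 × 4090) = 133 m.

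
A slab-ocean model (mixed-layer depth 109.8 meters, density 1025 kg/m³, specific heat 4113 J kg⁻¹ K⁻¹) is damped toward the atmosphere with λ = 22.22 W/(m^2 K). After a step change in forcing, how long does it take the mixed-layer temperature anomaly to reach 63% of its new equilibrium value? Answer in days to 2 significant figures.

Areal heat capacity C = ρ c_p D = 1025 × 4113 × 109.8 = 4.63×10^8 J m⁻² K⁻¹.
τ = C / λ = 4.63×10^8 / 22.22 = 2.08×10^7 s.
Fraction reached: 1 − e^(−t/τ) = 0.63 ⇒ t = −τ ln(1 − 0.63) = τ × 0.994.
t = 2.07×10^7 s = 240 days.

240 days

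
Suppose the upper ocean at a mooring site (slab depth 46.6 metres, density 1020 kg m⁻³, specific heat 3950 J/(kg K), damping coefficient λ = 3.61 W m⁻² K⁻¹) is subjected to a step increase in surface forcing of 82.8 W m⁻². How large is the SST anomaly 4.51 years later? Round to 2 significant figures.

Areal heat capacity C = ρ c_p D = 1020 × 3950 × 46.6 = 1.88×10^8 J/(m²·K).
τ = C / λ = 1.88×10^8 / 3.61 = 5.20×10^7 s.
Equilibrium anomaly ΔT_eq = F / λ = 82.8 / 3.61 = 22.9 K.
t = 4.51 years = 1.42×10^8 s, so t/τ = 2.74.
ΔT(t) = ΔT_eq (1 − e^(−t/τ)) = 22.9 × (1 − e^−2.74) = 21.5 K.

21 K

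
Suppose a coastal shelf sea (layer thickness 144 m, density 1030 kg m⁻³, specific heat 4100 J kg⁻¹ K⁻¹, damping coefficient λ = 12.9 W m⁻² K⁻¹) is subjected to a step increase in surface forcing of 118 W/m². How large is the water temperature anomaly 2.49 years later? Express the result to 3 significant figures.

7.42 K

Areal heat capacity C = ρ c_p D = 1030 × 4100 × 144 = 6.08×10^8 J m⁻² K⁻¹.
τ = C / λ = 6.08×10^8 / 12.9 = 4.71×10^7 s.
Equilibrium anomaly ΔT_eq = F / λ = 118 / 12.9 = 9.15 K.
t = 2.49 years = 7.86×10^7 s, so t/τ = 1.67.
ΔT(t) = ΔT_eq (1 − e^(−t/τ)) = 9.15 × (1 − e^−1.67) = 7.42 K.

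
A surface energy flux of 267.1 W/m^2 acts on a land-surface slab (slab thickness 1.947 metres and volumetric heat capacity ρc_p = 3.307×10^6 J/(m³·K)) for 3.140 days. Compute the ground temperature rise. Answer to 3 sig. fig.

Areal heat capacity C = ρc_p × D = 3.307×10^6 × 1.947 = 6.44×10^6 J/(m²·K).
Net heat input Q = F Δt = 267.1 × (3.140 days × 86400 s/day) = 7.25×10^7 J/m².
ΔT = Q / C = 7.25×10^7 / 6.44×10^6 = 11.3 K.

11.3 K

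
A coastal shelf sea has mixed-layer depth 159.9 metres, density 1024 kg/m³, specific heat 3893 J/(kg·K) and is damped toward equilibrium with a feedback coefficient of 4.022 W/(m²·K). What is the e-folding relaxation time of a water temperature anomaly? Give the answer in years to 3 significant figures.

5.02 years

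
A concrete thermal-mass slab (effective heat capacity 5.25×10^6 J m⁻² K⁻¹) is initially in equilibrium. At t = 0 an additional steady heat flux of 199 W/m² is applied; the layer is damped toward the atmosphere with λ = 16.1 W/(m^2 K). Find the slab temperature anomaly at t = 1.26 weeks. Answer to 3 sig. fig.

Areal heat capacity C = 5.25×10^6 J m⁻² K⁻¹ (given).
τ = C / λ = 5.25×10^6 / 16.1 = 3.26×10^5 s.
Equilibrium anomaly ΔT_eq = F / λ = 199 / 16.1 = 12.4 K.
t = 1.26 weeks = 7.62×10^5 s, so t/τ = 2.34.
ΔT(t) = ΔT_eq (1 − e^(−t/τ)) = 12.4 × (1 − e^−2.34) = 11.2 K.

11.2 K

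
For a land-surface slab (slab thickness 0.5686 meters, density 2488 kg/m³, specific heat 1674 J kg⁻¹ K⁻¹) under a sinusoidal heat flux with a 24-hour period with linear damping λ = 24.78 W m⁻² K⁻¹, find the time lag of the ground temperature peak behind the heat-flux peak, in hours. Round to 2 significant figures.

5.5 hours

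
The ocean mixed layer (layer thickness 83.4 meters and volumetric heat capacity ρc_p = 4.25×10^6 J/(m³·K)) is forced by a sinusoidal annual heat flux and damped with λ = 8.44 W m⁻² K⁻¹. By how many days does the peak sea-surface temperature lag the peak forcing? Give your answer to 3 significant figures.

Areal heat capacity C = ρc_p × D = 4.25×10^6 × 83.4 = 3.54×10^8 J/(m^2 K).
ω = 2π / 3.15×10^7 s = 1.99×10^-7 s⁻¹.
Phase lag φ = arctan(Cω/λ) = arctan(70.6/8.44) = 1.45 rad.
Time lag = φ / ω = 1.45 / 1.99×10^-7 = 7.29×10^6 s = 84.3 days.

84.3 days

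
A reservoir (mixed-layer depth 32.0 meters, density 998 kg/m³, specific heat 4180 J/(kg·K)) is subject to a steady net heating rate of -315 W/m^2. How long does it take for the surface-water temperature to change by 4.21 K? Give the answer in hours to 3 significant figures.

Areal heat capacity C = ρ c_p D = 998 × 4180 × 32.0 = 1.33×10^8 J/(m²·K).
Time required: Δt = C ΔT / F = 1.33×10^8 × -4.21 / -315 = 1.78×10^6 s.
In hours: 1.78×10^6 s / (3600 s/hour) = 496 hours.

496 hours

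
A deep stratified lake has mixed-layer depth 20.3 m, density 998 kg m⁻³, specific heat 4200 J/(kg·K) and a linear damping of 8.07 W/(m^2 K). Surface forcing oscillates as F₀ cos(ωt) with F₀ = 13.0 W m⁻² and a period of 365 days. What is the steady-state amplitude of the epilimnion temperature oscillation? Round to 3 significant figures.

0.692 K

Areal heat capacity C = ρ c_p D = 998 × 4200 × 20.3 = 8.51×10^7 J m⁻² K⁻¹.
Angular frequency ω = 2π / T = 2π / 3.15×10^7 s = 1.99×10^-7 s⁻¹.
√((Cω)² + λ²) = √((17.0)² + 8.07²) = 18.8 W/(m²·K).
Amplitude A = F₀ / √((Cω)²+λ²) = 13.0 / 18.8 = 0.692 K.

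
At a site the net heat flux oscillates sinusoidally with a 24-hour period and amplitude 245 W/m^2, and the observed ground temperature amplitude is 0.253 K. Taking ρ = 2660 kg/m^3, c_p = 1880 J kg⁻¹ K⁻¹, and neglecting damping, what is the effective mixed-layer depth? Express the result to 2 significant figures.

ω = 2π / 86400 s = 7.27×10^-5 s⁻¹.
Required C = F₀ / (A ω) = 245 / (0.253 × 7.27×10^-5) = 1.33×10^7 J/(m²·K).
D = C / (ρ c_p) = 1.33×10^7 / (2660 × 1880) = 2.66 m.

2.7 m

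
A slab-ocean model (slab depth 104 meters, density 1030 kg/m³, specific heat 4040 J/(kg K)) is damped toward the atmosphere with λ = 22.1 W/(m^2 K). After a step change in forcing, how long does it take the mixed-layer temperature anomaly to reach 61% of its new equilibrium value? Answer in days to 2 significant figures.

210 days

Areal heat capacity C = ρ c_p D = 1030 × 4040 × 104 = 4.33×10^8 J/(m^2 K).
τ = C / λ = 4.33×10^8 / 22.1 = 1.96×10^7 s.
Fraction reached: 1 − e^(−t/τ) = 0.61 ⇒ t = −τ ln(1 − 0.61) = τ × 0.942.
t = 1.84×10^7 s = 213 days.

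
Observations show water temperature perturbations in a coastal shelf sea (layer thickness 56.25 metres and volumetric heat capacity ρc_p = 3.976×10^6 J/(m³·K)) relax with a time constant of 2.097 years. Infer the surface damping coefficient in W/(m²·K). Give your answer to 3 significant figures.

Areal heat capacity C = ρc_p × D = 3.976×10^6 × 56.25 = 2.24×10^8 J m⁻² K⁻¹.
τ = 2.097 years = 6.62×10^7 s.
λ = C / τ = 2.24×10^8 / 6.62×10^7 = 3.38 W/(m²·K).

3.38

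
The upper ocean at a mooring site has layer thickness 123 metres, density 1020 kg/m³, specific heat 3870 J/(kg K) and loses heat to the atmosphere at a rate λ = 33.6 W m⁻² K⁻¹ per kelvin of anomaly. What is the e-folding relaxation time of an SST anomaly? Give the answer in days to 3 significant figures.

Areal heat capacity C = ρ c_p D = 1020 × 3870 × 123 = 4.86×10^8 J m⁻² K⁻¹.
Relaxation time τ = C / λ = 4.86×10^8 / 33.6 = 1.45×10^7 s.
In days: 1.45×10^7 s / (86400 s/day) = 167 days.

167 days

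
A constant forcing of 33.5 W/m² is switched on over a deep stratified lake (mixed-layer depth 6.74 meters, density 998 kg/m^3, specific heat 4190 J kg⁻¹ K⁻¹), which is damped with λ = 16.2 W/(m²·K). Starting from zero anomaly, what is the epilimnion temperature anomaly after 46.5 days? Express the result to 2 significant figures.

Areal heat capacity C = ρ c_p D = 998 × 4190 × 6.74 = 2.82×10^7 J/(m²·K).
τ = C / λ = 2.82×10^7 / 16.2 = 1.74×10^6 s.
Equilibrium anomaly ΔT_eq = F / λ = 33.5 / 16.2 = 2.07 K.
t = 46.5 days = 4.02×10^6 s, so t/τ = 2.31.
ΔT(t) = ΔT_eq (1 − e^(−t/τ)) = 2.07 × (1 − e^−2.31) = 1.86 K.

1.9 K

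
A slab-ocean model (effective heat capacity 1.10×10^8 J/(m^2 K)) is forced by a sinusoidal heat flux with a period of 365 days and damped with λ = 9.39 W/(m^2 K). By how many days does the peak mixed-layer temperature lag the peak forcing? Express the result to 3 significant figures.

Areal heat capacity C = 1.10×10^8 J/(m^2 K) (given).
ω = 2π / 3.15×10^7 s = 1.99×10^-7 s⁻¹.
Phase lag φ = arctan(Cω/λ) = arctan(21.9/9.39) = 1.17 rad.
Time lag = φ / ω = 1.17 / 1.99×10^-7 = 5.85×10^6 s = 67.7 days.

67.7 days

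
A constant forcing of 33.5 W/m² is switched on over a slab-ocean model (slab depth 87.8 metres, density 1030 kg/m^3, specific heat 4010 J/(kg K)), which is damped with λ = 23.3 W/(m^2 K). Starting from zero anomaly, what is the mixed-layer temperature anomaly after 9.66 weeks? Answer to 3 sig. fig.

0.450 K

Areal heat capacity C = ρ c_p D = 1030 × 4010 × 87.8 = 3.63×10^8 J/(m^2 K).
τ = C / λ = 3.63×10^8 / 23.3 = 1.56×10^7 s.
Equilibrium anomaly ΔT_eq = F / λ = 33.5 / 23.3 = 1.44 K.
t = 9.66 weeks = 5.84×10^6 s, so t/τ = 0.375.
ΔT(t) = ΔT_eq (1 − e^(−t/τ)) = 1.44 × (1 − e^−0.375) = 0.450 K.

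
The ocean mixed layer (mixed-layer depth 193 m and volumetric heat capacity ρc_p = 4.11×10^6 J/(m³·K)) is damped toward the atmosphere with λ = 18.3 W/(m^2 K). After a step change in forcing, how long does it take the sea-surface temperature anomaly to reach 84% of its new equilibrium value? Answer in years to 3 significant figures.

2.52 years

Areal heat capacity C = ρc_p × D = 4.11×10^6 × 193 = 7.93×10^8 J m⁻² K⁻¹.
τ = C / λ = 7.93×10^8 / 18.3 = 4.33×10^7 s.
Fraction reached: 1 − e^(−t/τ) = 0.84 ⇒ t = −τ ln(1 − 0.84) = τ × 1.83.
t = 7.94×10^7 s = 2.52 years.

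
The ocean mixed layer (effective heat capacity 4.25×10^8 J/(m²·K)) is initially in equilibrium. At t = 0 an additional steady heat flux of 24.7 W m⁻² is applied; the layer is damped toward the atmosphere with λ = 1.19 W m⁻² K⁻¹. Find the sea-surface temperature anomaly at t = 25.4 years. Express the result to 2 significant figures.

19 K

Areal heat capacity C = 4.25×10^8 J/(m²·K) (given).
τ = C / λ = 4.25×10^8 / 1.19 = 3.57×10^8 s.
Equilibrium anomaly ΔT_eq = F / λ = 24.7 / 1.19 = 20.8 K.
t = 25.4 years = 8.02×10^8 s, so t/τ = 2.24.
ΔT(t) = ΔT_eq (1 − e^(−t/τ)) = 20.8 × (1 − e^−2.24) = 18.6 K.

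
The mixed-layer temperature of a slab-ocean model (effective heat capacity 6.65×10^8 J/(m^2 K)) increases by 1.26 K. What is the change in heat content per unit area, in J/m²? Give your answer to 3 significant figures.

Areal heat capacity C = 6.65×10^8 J/(m^2 K) (given).
ΔQ = C ΔT = 6.65×10^8 × 1.26 = 8.38×10^8 J/m².

8.38×10^8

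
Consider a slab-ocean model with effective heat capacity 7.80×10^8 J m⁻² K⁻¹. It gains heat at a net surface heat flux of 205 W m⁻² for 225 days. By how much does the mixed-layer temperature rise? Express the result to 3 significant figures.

5.11 K

Areal heat capacity C = 7.80×10^8 J m⁻² K⁻¹ (given).
Net heat input Q = F Δt = 205 × (225 days × 86400 s/day) = 3.99×10^9 J/m².
ΔT = Q / C = 3.99×10^9 / 7.80×10^8 = 5.11 K.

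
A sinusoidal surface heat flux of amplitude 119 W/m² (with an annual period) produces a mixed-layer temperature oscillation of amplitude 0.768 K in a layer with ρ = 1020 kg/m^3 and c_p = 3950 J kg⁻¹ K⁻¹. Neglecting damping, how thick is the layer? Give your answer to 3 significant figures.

ω = 2π / 3.15×10^7 s = 1.99×10^-7 s⁻¹.
Required C = F₀ / (A ω) = 119 / (0.768 × 1.99×10^-7) = 7.78×10^8 J/(m²·K).
D = C / (ρ c_p) = 7.78×10^8 / (1020 × 3950) = 193 m.

193 m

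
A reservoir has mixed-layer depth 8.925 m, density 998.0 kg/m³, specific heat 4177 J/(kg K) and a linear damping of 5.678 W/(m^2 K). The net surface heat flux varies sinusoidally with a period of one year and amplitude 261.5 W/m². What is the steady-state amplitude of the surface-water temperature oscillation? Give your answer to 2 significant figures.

28 K

Areal heat capacity C = ρ c_p D = 998.0 × 4177 × 8.925 = 3.72×10^7 J m⁻² K⁻¹.
Angular frequency ω = 2π / T = 2π / 3.15×10^7 s = 1.99×10^-7 s⁻¹.
√((Cω)² + λ²) = √((7.41)² + 5.678²) = 9.34 W/(m²·K).
Amplitude A = F₀ / √((Cω)²+λ²) = 261.5 / 9.34 = 28.0 K.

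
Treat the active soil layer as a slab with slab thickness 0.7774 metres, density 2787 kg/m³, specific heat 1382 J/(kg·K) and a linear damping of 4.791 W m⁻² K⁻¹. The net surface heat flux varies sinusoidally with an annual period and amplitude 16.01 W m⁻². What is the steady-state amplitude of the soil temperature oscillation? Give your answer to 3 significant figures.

Areal heat capacity C = ρ c_p D = 2787 × 1382 × 0.7774 = 2.99×10^6 J/(m²·K).
Angular frequency ω = 2π / T = 2π / 3.15×10^7 s = 1.99×10^-7 s⁻¹.
√((Cω)² + λ²) = √((0.597)² + 4.791²) = 4.83 W/(m²·K).
Amplitude A = F₀ / √((Cω)²+λ²) = 16.01 / 4.83 = 3.32 K.

3.32 K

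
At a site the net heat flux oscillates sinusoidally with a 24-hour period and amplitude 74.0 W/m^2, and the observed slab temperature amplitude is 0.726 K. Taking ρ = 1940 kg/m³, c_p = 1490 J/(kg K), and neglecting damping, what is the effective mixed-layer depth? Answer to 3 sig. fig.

0.485 m

ω = 2π / 86400 s = 7.27×10^-5 s⁻¹.
Required C = F₀ / (A ω) = 74.0 / (0.726 × 7.27×10^-5) = 1.40×10^6 J/(m²·K).
D = C / (ρ c_p) = 1.40×10^6 / (1940 × 1490) = 0.485 m.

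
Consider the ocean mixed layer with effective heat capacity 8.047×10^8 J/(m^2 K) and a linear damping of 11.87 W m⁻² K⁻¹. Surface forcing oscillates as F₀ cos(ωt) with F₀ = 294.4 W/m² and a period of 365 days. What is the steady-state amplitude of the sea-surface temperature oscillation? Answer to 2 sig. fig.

Areal heat capacity C = 8.047×10^8 J/(m^2 K) (given).
Angular frequency ω = 2π / T = 2π / 3.15×10^7 s = 1.99×10^-7 s⁻¹.
√((Cω)² + λ²) = √((160)² + 11.87²) = 161 W/(m²·K).
Amplitude A = F₀ / √((Cω)²+λ²) = 294.4 / 161 = 1.83 K.

1.8 K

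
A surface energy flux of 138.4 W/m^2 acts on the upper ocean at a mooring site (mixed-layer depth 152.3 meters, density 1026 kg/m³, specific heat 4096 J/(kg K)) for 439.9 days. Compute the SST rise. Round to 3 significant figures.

Areal heat capacity C = ρ c_p D = 1026 × 4096 × 152.3 = 6.40×10^8 J/(m²·K).
Net heat input Q = F Δt = 138.4 × (439.9 days × 86400 s/day) = 5.26×10^9 J/m².
ΔT = Q / C = 5.26×10^9 / 6.40×10^8 = 8.22 K.

8.22 K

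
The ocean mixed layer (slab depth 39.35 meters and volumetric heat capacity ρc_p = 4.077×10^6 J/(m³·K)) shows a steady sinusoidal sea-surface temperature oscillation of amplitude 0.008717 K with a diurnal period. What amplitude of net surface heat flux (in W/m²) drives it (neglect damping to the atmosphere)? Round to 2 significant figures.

100

Areal heat capacity C = ρc_p × D = 4.077×10^6 × 39.35 = 1.60×10^8 J m⁻² K⁻¹.
ω = 2π / 86400 s = 7.27×10^-5 s⁻¹.
Cω = 1.60×10^8 × 7.27×10^-5 = 11700 W/(m²·K).
F₀ = A × Cω = 0.008717 × 11700 = 102 W/m².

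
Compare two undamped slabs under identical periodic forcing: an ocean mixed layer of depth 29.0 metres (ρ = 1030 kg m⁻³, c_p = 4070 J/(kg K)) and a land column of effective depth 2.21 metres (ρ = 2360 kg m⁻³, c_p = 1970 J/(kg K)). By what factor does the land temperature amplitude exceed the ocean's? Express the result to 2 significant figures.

C_ocean = 1030 × 4070 × 29.0 = 1.22×10^8 J/(m²·K).
C_land = 2360 × 1970 × 2.21 = 1.03×10^7 J/(m²·K).
Undamped amplitude ∝ 1/C, so A_land/A_ocean = C_ocean/C_land = 11.8.

12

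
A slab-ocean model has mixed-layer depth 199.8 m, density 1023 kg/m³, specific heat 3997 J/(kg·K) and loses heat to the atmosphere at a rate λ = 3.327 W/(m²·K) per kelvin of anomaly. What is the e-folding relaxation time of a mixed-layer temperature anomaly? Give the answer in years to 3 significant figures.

7.78 years

Areal heat capacity C = ρ c_p D = 1023 × 3997 × 199.8 = 8.17×10^8 J m⁻² K⁻¹.
Relaxation time τ = C / λ = 8.17×10^8 / 3.327 = 2.46×10^8 s.
In years: 2.46×10^8 s / (3.156×10^7 s/year) = 7.78 years.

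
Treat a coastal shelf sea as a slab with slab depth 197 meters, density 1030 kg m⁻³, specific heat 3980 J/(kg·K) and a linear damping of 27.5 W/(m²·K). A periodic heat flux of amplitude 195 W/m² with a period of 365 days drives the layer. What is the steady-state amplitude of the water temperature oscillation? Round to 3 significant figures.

1.19 K

Areal heat capacity C = ρ c_p D = 1030 × 3980 × 197 = 8.08×10^8 J/(m^2 K).
Angular frequency ω = 2π / T = 2π / 3.15×10^7 s = 1.99×10^-7 s⁻¹.
√((Cω)² + λ²) = √((161)² + 27.5²) = 163 W/(m²·K).
Amplitude A = F₀ / √((Cω)²+λ²) = 195 / 163 = 1.19 K.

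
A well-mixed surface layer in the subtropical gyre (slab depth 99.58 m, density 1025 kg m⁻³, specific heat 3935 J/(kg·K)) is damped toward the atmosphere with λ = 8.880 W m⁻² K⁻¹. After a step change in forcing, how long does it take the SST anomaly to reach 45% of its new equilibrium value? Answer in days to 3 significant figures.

Areal heat capacity C = ρ c_p D = 1025 × 3935 × 99.58 = 4.02×10^8 J/(m²·K).
τ = C / λ = 4.02×10^8 / 8.880 = 4.52×10^7 s.
Fraction reached: 1 − e^(−t/τ) = 0.45 ⇒ t = −τ ln(1 − 0.45) = τ × 0.598.
t = 2.70×10^7 s = 313 days.

313 days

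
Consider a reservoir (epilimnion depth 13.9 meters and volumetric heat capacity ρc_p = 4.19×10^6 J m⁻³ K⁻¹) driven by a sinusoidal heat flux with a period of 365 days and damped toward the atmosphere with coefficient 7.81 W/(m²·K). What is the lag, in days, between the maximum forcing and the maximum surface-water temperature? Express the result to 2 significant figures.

57 days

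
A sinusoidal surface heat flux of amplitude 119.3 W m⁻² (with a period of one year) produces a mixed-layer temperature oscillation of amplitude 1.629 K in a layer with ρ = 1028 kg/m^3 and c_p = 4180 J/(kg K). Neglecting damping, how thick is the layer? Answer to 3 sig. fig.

85.5 m

ω = 2π / 3.15×10^7 s = 1.99×10^-7 s⁻¹.
Required C = F₀ / (A ω) = 119.3 / (1.629 × 1.99×10^-7) = 3.68×10^8 J/(m²·K).
D = C / (ρ c_p) = 3.68×10^8 / (1028 × 4180) = 85.5 m.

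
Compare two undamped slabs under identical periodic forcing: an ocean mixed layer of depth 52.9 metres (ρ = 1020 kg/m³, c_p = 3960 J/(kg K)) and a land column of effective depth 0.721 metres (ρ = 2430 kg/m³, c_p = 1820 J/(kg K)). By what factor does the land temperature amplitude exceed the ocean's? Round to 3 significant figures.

67.0

C_ocean = 1020 × 3960 × 52.9 = 2.14×10^8 J/(m²·K).
C_land = 2430 × 1820 × 0.721 = 3.19×10^6 J/(m²·K).
Undamped amplitude ∝ 1/C, so A_land/A_ocean = C_ocean/C_land = 67.0.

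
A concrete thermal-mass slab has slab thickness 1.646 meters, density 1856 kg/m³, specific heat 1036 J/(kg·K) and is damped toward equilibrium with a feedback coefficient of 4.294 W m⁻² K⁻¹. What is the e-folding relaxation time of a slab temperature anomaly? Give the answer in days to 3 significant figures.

8.53 days

Areal heat capacity C = ρ c_p D = 1856 × 1036 × 1.646 = 3.16×10^6 J/(m^2 K).
Relaxation time τ = C / λ = 3.16×10^6 / 4.294 = 7.37×10^5 s.
In days: 7.37×10^5 s / (86400 s/day) = 8.53 days.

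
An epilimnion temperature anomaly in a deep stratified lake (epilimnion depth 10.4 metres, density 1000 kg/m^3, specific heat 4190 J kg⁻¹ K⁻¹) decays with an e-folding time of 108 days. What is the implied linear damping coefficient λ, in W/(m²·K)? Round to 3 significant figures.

Areal heat capacity C = ρ c_p D = 1000 × 4190 × 10.4 = 4.36×10^7 J/(m²·K).
τ = 108 days = 9.33×10^6 s.
λ = C / τ = 4.36×10^7 / 9.33×10^6 = 4.67 W/(m²·K).

4.67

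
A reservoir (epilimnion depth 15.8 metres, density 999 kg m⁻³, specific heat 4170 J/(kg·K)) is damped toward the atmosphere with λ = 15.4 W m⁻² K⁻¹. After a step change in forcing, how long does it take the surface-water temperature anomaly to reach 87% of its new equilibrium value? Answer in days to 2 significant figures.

Areal heat capacity C = ρ c_p D = 999 × 4170 × 15.8 = 6.58×10^7 J/(m²·K).
τ = C / λ = 6.58×10^7 / 15.4 = 4.27×10^6 s.
Fraction reached: 1 − e^(−t/τ) = 0.87 ⇒ t = −τ ln(1 − 0.87) = τ × 2.04.
t = 8.72×10^6 s = 101 days.

100 days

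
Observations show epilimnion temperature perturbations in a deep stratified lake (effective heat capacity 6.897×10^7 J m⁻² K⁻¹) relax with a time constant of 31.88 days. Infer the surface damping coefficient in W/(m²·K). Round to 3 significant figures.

25.0

Areal heat capacity C = 6.897×10^7 J m⁻² K⁻¹ (given).
τ = 31.88 days = 2.75×10^6 s.
λ = C / τ = 6.90×10^7 / 2.75×10^6 = 25.0 W/(m²·K).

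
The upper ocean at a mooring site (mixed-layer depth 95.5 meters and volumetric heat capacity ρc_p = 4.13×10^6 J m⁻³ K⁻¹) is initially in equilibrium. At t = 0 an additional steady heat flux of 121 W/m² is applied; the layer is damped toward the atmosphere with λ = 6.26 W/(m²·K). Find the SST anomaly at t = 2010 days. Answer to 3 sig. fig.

Areal heat capacity C = ρc_p × D = 4.13×10^6 × 95.5 = 3.94×10^8 J/(m²·K).
τ = C / λ = 3.94×10^8 / 6.26 = 6.30×10^7 s.
Equilibrium anomaly ΔT_eq = F / λ = 121 / 6.26 = 19.3 K.
t = 2010 days = 1.74×10^8 s, so t/τ = 2.76.
ΔT(t) = ΔT_eq (1 − e^(−t/τ)) = 19.3 × (1 − e^−2.76) = 18.1 K.

18.1 K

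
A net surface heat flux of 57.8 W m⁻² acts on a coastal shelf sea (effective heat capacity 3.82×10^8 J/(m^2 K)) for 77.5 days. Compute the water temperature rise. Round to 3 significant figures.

1.01 K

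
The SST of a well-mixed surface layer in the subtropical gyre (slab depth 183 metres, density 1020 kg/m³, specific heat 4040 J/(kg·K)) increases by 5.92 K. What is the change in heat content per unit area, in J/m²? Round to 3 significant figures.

Areal heat capacity C = ρ c_p D = 1020 × 4040 × 183 = 7.54×10^8 J m⁻² K⁻¹.
ΔQ = C ΔT = 7.54×10^8 × 5.92 = 4.46×10^9 J/m².

4.46×10^9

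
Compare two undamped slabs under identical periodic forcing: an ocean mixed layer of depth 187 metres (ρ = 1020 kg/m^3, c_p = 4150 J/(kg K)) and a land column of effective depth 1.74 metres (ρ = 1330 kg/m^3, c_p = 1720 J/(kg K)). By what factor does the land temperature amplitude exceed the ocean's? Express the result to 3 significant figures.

199

C_ocean = 1020 × 4150 × 187 = 7.92×10^8 J/(m²·K).
C_land = 1330 × 1720 × 1.74 = 3.98×10^6 J/(m²·K).
Undamped amplitude ∝ 1/C, so A_land/A_ocean = C_ocean/C_land = 199.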